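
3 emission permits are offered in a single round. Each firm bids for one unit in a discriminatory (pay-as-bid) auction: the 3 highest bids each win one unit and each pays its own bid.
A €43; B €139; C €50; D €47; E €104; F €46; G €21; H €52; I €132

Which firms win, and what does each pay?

B €139, I €132, E €104

Sorting: 139 (B), 132 (I), 104 (E), 52 (H), 50 (C), …
Top 3: B, I, E.
Each winner pays its own bid: B €139, I €132, E €104.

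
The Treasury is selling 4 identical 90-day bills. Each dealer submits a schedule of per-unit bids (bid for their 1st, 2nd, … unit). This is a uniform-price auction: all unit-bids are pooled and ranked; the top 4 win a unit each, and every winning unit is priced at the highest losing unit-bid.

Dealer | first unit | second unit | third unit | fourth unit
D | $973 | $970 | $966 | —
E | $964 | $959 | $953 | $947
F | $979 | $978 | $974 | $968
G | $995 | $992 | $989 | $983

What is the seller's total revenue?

Merging the schedules and taking the best 4: 995 (G-1), 992 (G-2), 989 (G-3), 983 (G-4)
The (k+1)-th unit-bid is $979.
Allocation: G 4. Every unit priced at $979.
Revenue = 4 × 979 = $3,916.

Total revenue: $3,916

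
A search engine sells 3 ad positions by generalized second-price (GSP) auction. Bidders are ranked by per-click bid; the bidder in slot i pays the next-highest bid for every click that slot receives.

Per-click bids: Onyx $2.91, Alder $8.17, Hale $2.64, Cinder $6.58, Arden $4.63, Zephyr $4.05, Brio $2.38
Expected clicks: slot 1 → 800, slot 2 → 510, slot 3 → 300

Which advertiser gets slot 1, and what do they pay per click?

Alder; $6.58 per click

Per-click bids in order: $8.17 (Alder) > $6.58 (Cinder) > $4.63 (Arden) > $4.05 (Zephyr) > …
Slot 1 goes to the first-ranked bidder, Alder, who pays the next bid down: $6.58/click.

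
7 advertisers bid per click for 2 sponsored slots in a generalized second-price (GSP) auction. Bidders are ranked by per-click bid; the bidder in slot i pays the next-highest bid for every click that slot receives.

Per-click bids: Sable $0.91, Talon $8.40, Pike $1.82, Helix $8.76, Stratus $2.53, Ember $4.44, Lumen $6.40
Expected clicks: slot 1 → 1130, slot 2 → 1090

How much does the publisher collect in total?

Sorting advertisers: $8.76 (Helix) > $8.40 (Talon) > $6.40 (Lumen) > …
Slot 1: Helix pays $8.40 × 1130 = $9492.00
Slot 2: Talon pays $6.40 × 1090 = $6976.00
Total = $16468.00

Total revenue: $16468.00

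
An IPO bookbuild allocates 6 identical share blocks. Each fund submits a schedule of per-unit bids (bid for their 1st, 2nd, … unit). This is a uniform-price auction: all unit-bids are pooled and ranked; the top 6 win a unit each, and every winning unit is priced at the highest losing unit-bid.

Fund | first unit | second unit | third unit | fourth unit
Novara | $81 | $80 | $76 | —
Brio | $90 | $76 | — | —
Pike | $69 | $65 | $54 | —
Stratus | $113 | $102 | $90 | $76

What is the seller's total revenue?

Total revenue: $456

All unit-bids, highest first — top 6: 113 (Stratus-1), 102 (Stratus-2), 90 (Brio-1), 90 (Stratus-3), 81 (Novara-1), 80 (Novara-2)
The (k+1)-th unit-bid is $76.
Allocation: Brio 1, Novara 2, Stratus 3. Every unit priced at $76.
Revenue = 6 × 76 = $456.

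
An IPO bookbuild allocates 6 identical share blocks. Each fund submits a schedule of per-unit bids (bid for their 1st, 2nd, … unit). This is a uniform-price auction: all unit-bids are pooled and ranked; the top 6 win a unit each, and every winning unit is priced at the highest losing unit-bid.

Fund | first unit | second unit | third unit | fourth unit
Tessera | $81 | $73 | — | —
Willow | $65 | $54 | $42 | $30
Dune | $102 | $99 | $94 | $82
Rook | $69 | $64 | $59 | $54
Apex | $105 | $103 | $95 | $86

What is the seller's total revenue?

Total revenue: $516

All unit-bids, highest first — top 6: 105 (Apex-1), 103 (Apex-2), 102 (Dune-1), 99 (Dune-2), 95 (Apex-3), 94 (Dune-3)
The (k+1)-th unit-bid is $86.
Allocation: Apex 3, Dune 3. Every unit priced at $86.
Revenue = 6 × 86 = $516.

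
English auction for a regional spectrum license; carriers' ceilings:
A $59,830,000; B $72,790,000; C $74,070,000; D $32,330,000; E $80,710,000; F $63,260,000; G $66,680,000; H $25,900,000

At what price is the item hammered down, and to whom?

Sorting limits: 80,710,000 (E) > 74,070,000 (C) > 72,790,000 (B) > 66,680,000 (G) > 63,260,000 (F) > 59,830,000 (A) > …
Once the price passes $74,070,000, only E is left; the hammer falls at C's limit of $74,070,000.

E wins at $74,070,000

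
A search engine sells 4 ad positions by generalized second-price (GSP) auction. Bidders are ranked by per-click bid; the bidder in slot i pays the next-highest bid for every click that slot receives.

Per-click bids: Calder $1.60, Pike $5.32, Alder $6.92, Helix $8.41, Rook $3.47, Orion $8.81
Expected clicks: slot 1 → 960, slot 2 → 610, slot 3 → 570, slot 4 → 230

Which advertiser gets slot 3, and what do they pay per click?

Alder; $5.32 per click

Per-click bids in order: $8.81 (Orion) > $8.41 (Helix) > $6.92 (Alder) > $5.32 (Pike) > $3.47 (Rook) > …
Slot 3 goes to the third-ranked bidder, Alder, who pays the next bid down: $5.32/click.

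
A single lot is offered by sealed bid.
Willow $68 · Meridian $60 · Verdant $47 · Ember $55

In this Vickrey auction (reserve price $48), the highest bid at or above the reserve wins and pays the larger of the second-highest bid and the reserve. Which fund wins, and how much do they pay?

Sorting bids: 68 (Willow) > 60 (Meridian) > 55 (Ember) > 47 (Verdant)
Willow has the top bid at or above the reserve ($68).
Second-highest bid $60 exceeds the reserve $48 → payment $60.

Willow pays $60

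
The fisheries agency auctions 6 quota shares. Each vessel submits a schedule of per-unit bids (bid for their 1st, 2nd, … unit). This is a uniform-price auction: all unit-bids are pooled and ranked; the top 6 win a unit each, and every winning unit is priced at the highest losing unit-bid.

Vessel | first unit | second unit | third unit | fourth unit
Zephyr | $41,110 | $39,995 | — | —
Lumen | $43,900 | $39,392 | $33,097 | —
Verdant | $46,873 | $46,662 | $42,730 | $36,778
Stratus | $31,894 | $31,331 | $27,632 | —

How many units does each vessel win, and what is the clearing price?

Merging the schedules and taking the best 6: 46,873 (Verdant-1), 46,662 (Verdant-2), 43,900 (Lumen-1), 42,730 (Verdant-3), 41,110 (Zephyr-1), 39,995 (Zephyr-2)
First bid not allocated: $39,392.
Allocation: Lumen 1, Verdant 3, Zephyr 2.

Lumen 1, Verdant 3, Zephyr 2; clearing price $39,392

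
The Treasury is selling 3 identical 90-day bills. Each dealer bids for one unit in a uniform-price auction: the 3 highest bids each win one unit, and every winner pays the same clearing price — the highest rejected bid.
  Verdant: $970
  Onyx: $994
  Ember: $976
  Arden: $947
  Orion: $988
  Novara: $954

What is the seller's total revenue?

Ordering the bids: 994 (Onyx), 988 (Orion), 976 (Ember), 970 (Verdant), 954 (Novara), …
Winners (3 units): Onyx, Orion, Ember.
First losing bid is Verdant's $970, which sets the uniform price.
Total revenue = 3 × $970 = $2,910.

Total revenue: $2,910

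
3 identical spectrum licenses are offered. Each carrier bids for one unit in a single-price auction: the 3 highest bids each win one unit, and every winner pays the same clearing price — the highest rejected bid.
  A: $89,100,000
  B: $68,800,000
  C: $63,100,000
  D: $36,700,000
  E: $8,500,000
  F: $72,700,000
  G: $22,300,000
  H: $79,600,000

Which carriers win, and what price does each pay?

A, H, F; each pays $68,800,000

Bids ranked high→low: 89,100,000 (A), 79,600,000 (H), 72,700,000 (F), 68,800,000 (B), 63,100,000 (C), …
Top 3: A, H, F.
Highest unsuccessful bid: $68,800,000 → clearing price.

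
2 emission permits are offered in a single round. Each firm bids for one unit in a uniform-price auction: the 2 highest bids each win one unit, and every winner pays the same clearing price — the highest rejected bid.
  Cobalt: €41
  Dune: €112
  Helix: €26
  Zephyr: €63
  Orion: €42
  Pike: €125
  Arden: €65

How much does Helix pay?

Helix pays €0

Sorting: 125 (Pike), 112 (Dune), 65 (Arden), 63 (Zephyr), …
Winners (2 units): Pike, Dune.
First losing bid is Arden's €65, which sets the uniform price.
Helix does not win → pays €0.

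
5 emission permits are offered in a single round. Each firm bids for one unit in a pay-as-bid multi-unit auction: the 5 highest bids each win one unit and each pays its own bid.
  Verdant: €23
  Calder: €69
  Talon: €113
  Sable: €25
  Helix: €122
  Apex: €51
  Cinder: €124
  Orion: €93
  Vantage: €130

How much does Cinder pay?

Bids ranked high→low: 130 (Vantage), 124 (Cinder), 122 (Helix), 113 (Talon), 93 (Orion), 69 (Calder), 51 (Apex), …
Winners (5 units): Vantage, Cinder, Helix, Talon, Orion.
Cinder wins → own bid €124.

Cinder pays €124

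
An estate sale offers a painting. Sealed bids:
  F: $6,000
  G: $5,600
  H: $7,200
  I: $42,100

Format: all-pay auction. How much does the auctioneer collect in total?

Total revenue: $60,900

Rule: the highest bidder wins the item, but every bidder pays their own bid.
Bids ranked: 42,100 (I) > 7,200 (H) > 6,000 (F) > 5,600 (G)
I wins with the top bid; all bids are sunk regardless.
Every bidder forfeits their bid regardless of winning.
Revenue = 6,000 + 5,600 + 7,200 + 42,100 = $60,900.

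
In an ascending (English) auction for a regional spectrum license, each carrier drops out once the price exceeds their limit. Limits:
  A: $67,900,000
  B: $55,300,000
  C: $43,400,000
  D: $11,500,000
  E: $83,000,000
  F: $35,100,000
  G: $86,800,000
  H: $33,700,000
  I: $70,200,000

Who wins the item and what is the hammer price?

G wins at $83,000,000

Limits ranked: 86,800,000 (G) > 83,000,000 (E) > 70,200,000 (I) > 67,900,000 (A) > 55,300,000 (B) > 43,400,000 (C) > …
Bidding ends when E exits at $83,000,000; G takes it.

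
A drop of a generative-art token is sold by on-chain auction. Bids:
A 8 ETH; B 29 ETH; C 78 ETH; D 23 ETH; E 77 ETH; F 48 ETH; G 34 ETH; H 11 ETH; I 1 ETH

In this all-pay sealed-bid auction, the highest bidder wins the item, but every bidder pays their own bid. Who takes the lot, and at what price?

C pays 78 ETH

All-pay sealed-bid auction: the highest bidder wins the item, but every bidder pays their own bid.
Sorting bids: 78 (C) > 77 (E) > 48 (F) > 34 (G) > 29 (B) > 23 (D) > …
C is highest and takes the item; every bidder forfeits their bid.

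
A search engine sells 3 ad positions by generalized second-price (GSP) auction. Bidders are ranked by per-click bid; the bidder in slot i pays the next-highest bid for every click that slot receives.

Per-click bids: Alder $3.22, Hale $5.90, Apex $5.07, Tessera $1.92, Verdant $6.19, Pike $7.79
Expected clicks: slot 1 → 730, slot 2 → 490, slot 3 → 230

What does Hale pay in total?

Hale pays $1166.10

Per-click bids in order: $7.79 (Pike) > $6.19 (Verdant) > $5.90 (Hale) > $5.07 (Apex) > …
Hale holds slot 3 → pays next bid $5.07 × 230 clicks = $1166.10.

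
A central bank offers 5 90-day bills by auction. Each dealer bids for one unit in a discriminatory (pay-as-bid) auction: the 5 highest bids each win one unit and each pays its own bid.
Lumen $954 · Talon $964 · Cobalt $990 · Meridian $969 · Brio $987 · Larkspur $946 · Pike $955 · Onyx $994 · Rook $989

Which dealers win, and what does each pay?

Ordering the bids: 994 (Onyx), 990 (Cobalt), 989 (Rook), 987 (Brio), 969 (Meridian), 964 (Talon), 955 (Pike), …
The 5 highest are Onyx, Cobalt, Rook, Brio, Meridian.
Each winner pays its own bid: Onyx $994, Cobalt $990, Rook $989, Brio $987, Meridian $969.

Onyx $994, Cobalt $990, Rook $989, Brio $987, Meridian $969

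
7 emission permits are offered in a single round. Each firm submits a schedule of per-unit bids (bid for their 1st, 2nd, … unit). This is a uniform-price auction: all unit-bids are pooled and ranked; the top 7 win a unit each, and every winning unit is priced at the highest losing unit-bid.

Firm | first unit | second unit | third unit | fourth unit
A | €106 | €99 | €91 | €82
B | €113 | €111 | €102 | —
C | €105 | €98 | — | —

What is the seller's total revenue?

All unit-bids, highest first — top 7: 113 (B-1), 111 (B-2), 106 (A-1), 105 (C-1), 102 (B-3), 99 (A-2), 98 (C-2)
The (k+1)-th unit-bid is €91.
Allocation: A 2, B 3, C 2. Every unit priced at €91.
Revenue = 7 × 91 = €637.

Total revenue: €637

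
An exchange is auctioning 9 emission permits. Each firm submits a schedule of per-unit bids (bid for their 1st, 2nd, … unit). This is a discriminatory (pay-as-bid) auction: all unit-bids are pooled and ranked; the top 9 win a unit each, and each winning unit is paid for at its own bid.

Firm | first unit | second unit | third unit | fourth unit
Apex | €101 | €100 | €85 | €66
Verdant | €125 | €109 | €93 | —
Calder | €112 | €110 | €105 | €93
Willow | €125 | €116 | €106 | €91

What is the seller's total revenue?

Total revenue: €1,009

Pooled unit-bids ranked (top 9): 125 (Verdant-1), 125 (Willow-1), 116 (Willow-2), 112 (Calder-1), 110 (Calder-2), 109 (Verdant-2), 106 (Willow-3), 105 (Calder-3), 101 (Apex-1)
Next rejected bid: €100 (not a price — pay-as-bid).
Each winning unit pays its own bid.
Revenue = 125 + 125 + 116 + 112 + 110 + 109 + 106 + 105 + 101 = €1,009.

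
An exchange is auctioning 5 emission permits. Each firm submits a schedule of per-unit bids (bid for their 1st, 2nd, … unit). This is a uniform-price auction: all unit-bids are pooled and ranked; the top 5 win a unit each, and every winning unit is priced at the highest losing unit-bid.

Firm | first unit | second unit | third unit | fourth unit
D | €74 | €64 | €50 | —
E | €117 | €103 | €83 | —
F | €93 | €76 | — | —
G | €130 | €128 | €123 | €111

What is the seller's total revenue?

All unit-bids, highest first — top 5: 130 (G-1), 128 (G-2), 123 (G-3), 117 (E-1), 111 (G-4)
First bid not allocated: €103.
Allocation: E 1, G 4. Every unit priced at €103.
Revenue = 5 × 103 = €515.

Total revenue: €515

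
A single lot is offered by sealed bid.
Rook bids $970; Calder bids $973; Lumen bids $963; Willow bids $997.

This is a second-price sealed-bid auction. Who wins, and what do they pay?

Second-price sealed-bid auction: the highest bidder wins and pays the second-highest bid.
Sorting bids: 997 (Willow) > 973 (Calder) > 970 (Rook) > 963 (Lumen)
Willow is highest; pays the second-highest bid, $973.

Willow pays $973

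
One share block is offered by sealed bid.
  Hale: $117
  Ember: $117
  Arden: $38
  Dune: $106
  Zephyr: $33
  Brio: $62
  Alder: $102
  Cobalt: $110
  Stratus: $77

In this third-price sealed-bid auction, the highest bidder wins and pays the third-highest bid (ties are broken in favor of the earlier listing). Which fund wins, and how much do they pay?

Hale pays $110

Sorting bids: 117 (Hale) > 117 (Ember) > 110 (Cobalt) > 106 (Dune) > 102 (Alder) > 77 (Stratus) > …
Hale and Ember tie at $117; tie-break gives it to Hale.
Hale wins; payment is bid #3 in the ranking = $110.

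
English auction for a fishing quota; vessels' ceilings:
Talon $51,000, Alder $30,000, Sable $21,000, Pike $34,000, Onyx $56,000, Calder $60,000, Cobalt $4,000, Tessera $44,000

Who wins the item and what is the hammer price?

Limits in order: 60,000 (Calder) > 56,000 (Onyx) > 51,000 (Talon) > 44,000 (Tessera) > 34,000 (Pike) > 30,000 (Alder) > …
Bidding ends when Onyx exits at $56,000; Calder takes it.

Calder wins at $56,000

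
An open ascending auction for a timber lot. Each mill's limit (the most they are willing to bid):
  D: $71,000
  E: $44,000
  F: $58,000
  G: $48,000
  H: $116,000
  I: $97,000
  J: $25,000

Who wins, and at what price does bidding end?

Limits ranked: 116,000 (H) > 97,000 (I) > 71,000 (D) > 58,000 (F) > 48,000 (G) > 44,000 (E) > …
I is the last rival to drop out, at $97,000; H remains and wins at that price.

H wins at $97,000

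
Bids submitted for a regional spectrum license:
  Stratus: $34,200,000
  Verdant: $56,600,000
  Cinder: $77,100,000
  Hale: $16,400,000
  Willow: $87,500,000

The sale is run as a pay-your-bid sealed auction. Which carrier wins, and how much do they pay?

Willow pays $87,500,000

Sorting bids: 87,500,000 (Willow) > 77,100,000 (Cinder) > 56,600,000 (Verdant) > 34,200,000 (Stratus) > 16,400,000 (Hale)
Willow has the highest bid and pays exactly that: $87,500,000.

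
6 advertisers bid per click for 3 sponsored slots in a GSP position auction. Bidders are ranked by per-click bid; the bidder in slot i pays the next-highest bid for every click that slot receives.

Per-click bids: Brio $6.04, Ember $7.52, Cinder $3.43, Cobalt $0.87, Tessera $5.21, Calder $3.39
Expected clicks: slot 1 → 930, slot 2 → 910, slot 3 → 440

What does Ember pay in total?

Per-click bids in order: $7.52 (Ember) > $6.04 (Brio) > $5.21 (Tessera) > $3.43 (Cinder) > …
Ember holds slot 1 → pays next bid $6.04 × 930 clicks = $5617.20.

Ember pays $5617.20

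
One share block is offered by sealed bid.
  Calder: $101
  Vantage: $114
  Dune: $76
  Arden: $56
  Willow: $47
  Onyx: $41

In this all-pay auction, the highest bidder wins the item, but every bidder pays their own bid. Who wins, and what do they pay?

Bids ranked: 114 (Vantage) > 101 (Calder) > 76 (Dune) > 56 (Arden) > 47 (Willow) > 41 (Onyx)
Vantage is highest and takes the item; every bidder forfeits their bid.

Vantage pays $114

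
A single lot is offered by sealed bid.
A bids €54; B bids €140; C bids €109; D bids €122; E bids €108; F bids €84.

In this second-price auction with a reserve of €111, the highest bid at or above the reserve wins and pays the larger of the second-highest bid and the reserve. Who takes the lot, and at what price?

B pays €122

Bids ranked: 140 (B) > 122 (D) > 109 (C) > 108 (E) > 84 (F) > 54 (A)
B has the top bid at or above the reserve (€140).
Second-highest bid €122 exceeds the reserve €111 → payment €122.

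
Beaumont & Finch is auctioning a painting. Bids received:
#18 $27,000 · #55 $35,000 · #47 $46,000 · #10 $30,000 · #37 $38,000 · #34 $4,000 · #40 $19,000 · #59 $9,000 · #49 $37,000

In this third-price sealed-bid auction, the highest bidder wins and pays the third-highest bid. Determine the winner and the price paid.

#47 pays $37,000

Sorting bids: 46,000 (#47) > 38,000 (#37) > 37,000 (#49) > 35,000 (#55) > 30,000 (#10) > 27,000 (#18) > …
#47 wins; payment is bid #3 in the ranking = $37,000.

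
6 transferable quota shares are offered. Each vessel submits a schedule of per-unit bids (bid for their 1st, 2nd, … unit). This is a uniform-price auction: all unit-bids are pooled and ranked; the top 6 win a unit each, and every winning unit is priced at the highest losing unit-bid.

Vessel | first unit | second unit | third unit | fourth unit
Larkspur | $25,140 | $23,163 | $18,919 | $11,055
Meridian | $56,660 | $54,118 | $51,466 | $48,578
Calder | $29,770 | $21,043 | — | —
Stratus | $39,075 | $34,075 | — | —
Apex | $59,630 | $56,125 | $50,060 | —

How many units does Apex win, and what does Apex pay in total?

All unit-bids, highest first — top 6: 59,630 (Apex-1), 56,660 (Meridian-1), 56,125 (Apex-2), 54,118 (Meridian-2), 51,466 (Meridian-3), 50,060 (Apex-3)
Highest rejected unit-bid = $48,578.
Apex wins 3 unit(s) at $48,578 each.

Apex: 3 units, pays $145,734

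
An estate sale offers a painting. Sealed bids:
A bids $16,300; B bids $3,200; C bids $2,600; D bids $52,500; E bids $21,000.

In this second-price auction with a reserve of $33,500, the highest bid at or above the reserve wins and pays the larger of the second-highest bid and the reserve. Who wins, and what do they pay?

D pays $33,500

Sorting bids: 52,500 (D) > 21,000 (E) > 16,300 (A) > 3,200 (B) > 2,600 (C)
Highest eligible bid: D at $52,500.
Second-highest bid $21,000 is below the reserve $33,500, so the reserve binds → payment $33,500.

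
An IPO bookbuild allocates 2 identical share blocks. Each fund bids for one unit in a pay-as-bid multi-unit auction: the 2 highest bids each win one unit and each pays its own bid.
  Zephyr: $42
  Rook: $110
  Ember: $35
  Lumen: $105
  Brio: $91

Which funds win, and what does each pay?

Rook $110, Lumen $105

Bids ranked high→low: 110 (Rook), 105 (Lumen), 91 (Brio), 42 (Zephyr), …
The 2 highest are Rook, Lumen.
Each winner pays its own bid: Rook $110, Lumen $105.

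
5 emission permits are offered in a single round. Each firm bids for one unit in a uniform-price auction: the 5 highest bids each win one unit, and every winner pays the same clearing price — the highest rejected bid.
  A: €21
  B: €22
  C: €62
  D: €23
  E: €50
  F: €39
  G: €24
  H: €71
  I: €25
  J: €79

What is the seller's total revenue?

Total revenue: €125

Bids ranked high→low: 79 (J), 71 (H), 62 (C), 50 (E), 39 (F), 25 (I), 24 (G), …
Winners (5 units): J, H, C, E, F.
Highest unsuccessful bid: €25 → clearing price.
Total revenue = 5 × €25 = €125.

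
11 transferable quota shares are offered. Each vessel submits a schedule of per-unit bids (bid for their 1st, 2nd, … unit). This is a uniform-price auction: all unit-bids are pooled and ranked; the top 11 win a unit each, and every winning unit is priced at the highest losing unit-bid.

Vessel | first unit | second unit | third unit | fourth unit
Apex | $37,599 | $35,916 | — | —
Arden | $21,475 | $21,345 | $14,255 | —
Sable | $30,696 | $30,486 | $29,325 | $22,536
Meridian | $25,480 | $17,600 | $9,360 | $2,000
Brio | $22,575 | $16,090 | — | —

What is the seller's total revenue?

Total revenue: $176,990

Pooled unit-bids ranked (top 11): 37,599 (Apex-1), 35,916 (Apex-2), 30,696 (Sable-1), 30,486 (Sable-2), 29,325 (Sable-3), 25,480 (Meridian-1), 22,575 (Brio-1), 22,536 (Sable-4), 21,475 (Arden-1), 21,345 (Arden-2), 17,600 (Meridian-2)
Highest rejected unit-bid = $16,090.
Allocation: Apex 2, Arden 2, Brio 1, Meridian 2, Sable 4. Every unit priced at $16,090.
Revenue = 11 × 16,090 = $176,990.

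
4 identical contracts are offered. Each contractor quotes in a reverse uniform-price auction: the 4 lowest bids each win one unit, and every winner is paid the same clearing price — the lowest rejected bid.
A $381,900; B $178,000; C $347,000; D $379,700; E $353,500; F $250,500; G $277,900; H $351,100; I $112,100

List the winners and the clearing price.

I, B, F, G; each is paid $347,000

Sorting: 112,100 (I), 178,000 (B), 250,500 (F), 277,900 (G), 347,000 (C), 351,100 (H), …
Lowest 4: I, B, F, G.
First losing bid is C's $347,000, which sets the uniform price.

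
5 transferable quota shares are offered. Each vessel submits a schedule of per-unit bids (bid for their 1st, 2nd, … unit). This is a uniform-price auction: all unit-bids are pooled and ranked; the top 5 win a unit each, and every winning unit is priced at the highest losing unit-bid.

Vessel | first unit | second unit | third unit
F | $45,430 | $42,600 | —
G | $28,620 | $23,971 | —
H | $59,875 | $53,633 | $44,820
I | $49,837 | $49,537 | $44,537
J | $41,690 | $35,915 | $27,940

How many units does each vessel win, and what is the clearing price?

F 1, H 2, I 2; clearing price $44,820

Pooled unit-bids ranked (top 5): 59,875 (H-1), 53,633 (H-2), 49,837 (I-1), 49,537 (I-2), 45,430 (F-1)
Highest rejected unit-bid = $44,820.
Allocation: F 1, H 2, I 2.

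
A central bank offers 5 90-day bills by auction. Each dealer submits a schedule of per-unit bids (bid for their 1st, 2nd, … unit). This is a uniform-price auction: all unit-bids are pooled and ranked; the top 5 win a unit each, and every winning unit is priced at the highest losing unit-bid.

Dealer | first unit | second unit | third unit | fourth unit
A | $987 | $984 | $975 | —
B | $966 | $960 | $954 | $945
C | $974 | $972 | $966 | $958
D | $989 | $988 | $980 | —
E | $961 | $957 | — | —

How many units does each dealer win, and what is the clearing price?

A 2, D 3; clearing price $975

Pooled unit-bids ranked (top 5): 989 (D-1), 988 (D-2), 987 (A-1), 984 (A-2), 980 (D-3)
First bid not allocated: $975.
Allocation: A 2, D 3.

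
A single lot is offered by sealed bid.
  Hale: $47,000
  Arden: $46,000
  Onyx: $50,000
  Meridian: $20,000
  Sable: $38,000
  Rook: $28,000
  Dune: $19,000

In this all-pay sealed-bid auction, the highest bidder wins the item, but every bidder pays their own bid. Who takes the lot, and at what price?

Bids ranked: 50,000 (Onyx) > 47,000 (Hale) > 46,000 (Arden) > 38,000 (Sable) > 28,000 (Rook) > 20,000 (Meridian) > …
Onyx is highest and takes the item; every bidder forfeits their bid.

Onyx pays $50,000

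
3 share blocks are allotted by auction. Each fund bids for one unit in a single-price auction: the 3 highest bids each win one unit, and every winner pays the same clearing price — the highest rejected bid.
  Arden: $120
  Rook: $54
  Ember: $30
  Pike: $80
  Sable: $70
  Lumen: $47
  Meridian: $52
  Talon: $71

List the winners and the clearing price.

Sorting: 120 (Arden), 80 (Pike), 71 (Talon), 70 (Sable), 54 (Rook), …
Winners (3 units): Arden, Pike, Talon.
Clearing price = highest rejected bid = $70.

Arden, Pike, Talon; each pays $70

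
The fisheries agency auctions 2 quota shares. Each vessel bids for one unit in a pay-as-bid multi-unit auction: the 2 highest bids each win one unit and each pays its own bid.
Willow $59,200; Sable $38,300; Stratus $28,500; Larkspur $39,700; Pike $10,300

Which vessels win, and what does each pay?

Ordering the bids: 59,200 (Willow), 39,700 (Larkspur), 38,300 (Sable), 28,500 (Stratus), …
The 2 highest are Willow, Larkspur.
Each winner pays its own bid: Willow $59,200, Larkspur $39,700.

Willow $59,200, Larkspur $39,700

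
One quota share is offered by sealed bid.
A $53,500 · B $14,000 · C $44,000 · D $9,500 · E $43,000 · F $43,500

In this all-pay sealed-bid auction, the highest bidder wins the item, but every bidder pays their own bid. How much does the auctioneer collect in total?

Total revenue: $207,500

Sorting bids: 53,500 (A) > 44,000 (C) > 43,500 (F) > 43,000 (E) > 14,000 (B) > 9,500 (D)
Every bidder forfeits their bid regardless of winning.
Revenue = 53,500 + 14,000 + 44,000 + 9,500 + 43,000 + 43,500 = $207,500.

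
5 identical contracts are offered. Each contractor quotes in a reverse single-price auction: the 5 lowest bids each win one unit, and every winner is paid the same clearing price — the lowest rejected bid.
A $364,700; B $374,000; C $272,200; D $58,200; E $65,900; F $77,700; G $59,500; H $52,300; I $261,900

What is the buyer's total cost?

Ordering the bids: 52,300 (H), 58,200 (D), 59,500 (G), 65,900 (E), 77,700 (F), 261,900 (I), 272,200 (C), …
Winners (5 units): H, D, G, E, F.
Clearing price = lowest rejected bid = $261,900.
Total cost = 5 × $261,900 = $1,309,500.

Total cost: $1,309,500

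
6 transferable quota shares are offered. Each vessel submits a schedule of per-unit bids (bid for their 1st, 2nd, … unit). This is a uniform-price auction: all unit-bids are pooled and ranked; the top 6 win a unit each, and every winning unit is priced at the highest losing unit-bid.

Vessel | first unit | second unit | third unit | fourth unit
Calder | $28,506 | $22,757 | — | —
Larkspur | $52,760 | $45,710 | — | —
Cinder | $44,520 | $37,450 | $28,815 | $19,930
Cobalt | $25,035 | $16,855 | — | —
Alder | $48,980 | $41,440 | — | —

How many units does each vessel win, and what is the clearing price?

Merging the schedules and taking the best 6: 52,760 (Larkspur-1), 48,980 (Alder-1), 45,710 (Larkspur-2), 44,520 (Cinder-1), 41,440 (Alder-2), 37,450 (Cinder-2)
Highest rejected unit-bid = $28,815.
Allocation: Alder 2, Cinder 2, Larkspur 2.

Alder 2, Cinder 2, Larkspur 2; clearing price $28,815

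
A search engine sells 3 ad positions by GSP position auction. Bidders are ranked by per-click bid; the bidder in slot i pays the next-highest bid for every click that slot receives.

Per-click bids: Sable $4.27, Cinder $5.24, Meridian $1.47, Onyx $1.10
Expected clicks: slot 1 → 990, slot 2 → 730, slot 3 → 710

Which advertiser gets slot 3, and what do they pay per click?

Per-click bids in order: $5.24 (Cinder) > $4.27 (Sable) > $1.47 (Meridian) > $1.10 (Onyx)
Slot 3 goes to the third-ranked bidder, Meridian, who pays the next bid down: $1.10/click.

Meridian; $1.10 per click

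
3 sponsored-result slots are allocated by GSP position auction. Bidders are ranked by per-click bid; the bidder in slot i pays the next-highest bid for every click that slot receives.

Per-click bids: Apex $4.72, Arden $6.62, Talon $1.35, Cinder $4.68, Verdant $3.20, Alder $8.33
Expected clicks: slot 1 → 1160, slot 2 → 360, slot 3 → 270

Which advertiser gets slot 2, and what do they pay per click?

Sorting advertisers: $8.33 (Alder) > $6.62 (Arden) > $4.72 (Apex) > $4.68 (Cinder) > …
Slot 2 goes to the second-ranked bidder, Arden, who pays the next bid down: $4.72/click.

Arden; $4.72 per click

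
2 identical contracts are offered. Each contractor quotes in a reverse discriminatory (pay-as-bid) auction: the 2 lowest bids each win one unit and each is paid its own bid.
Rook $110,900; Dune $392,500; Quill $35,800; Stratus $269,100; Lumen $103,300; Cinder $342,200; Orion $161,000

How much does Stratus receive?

Stratus is paid $0

Bids ranked low→high: 35,800 (Quill), 103,300 (Lumen), 110,900 (Rook), 161,000 (Orion), …
Lowest 2: Quill, Lumen.
Stratus does not win → $0.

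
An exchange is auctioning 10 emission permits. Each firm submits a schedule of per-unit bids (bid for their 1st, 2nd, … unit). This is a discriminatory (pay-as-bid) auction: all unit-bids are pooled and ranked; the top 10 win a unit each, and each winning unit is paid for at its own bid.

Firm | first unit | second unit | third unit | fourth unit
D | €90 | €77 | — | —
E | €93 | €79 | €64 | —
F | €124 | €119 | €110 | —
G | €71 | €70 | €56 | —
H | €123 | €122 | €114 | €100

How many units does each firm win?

Merging the schedules and taking the best 10: 124 (F-1), 123 (H-1), 122 (H-2), 119 (F-2), 114 (H-3), 110 (F-3), 100 (H-4), 93 (E-1), 90 (D-1), 79 (E-2)
Next rejected bid: €77 (not a price — pay-as-bid).
Allocation: D 1, E 2, F 3, H 4.

D 1, E 2, F 3, H 4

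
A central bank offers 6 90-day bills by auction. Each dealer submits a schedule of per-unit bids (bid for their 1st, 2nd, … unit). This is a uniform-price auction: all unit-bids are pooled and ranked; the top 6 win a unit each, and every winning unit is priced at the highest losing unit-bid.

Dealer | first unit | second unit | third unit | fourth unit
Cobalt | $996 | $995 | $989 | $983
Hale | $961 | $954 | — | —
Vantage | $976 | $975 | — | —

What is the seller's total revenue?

Total revenue: $5,766

All unit-bids, highest first — top 6: 996 (Cobalt-1), 995 (Cobalt-2), 989 (Cobalt-3), 983 (Cobalt-4), 976 (Vantage-1), 975 (Vantage-2)
Highest rejected unit-bid = $961.
Allocation: Cobalt 4, Vantage 2. Every unit priced at $961.
Revenue = 6 × 961 = $5,766.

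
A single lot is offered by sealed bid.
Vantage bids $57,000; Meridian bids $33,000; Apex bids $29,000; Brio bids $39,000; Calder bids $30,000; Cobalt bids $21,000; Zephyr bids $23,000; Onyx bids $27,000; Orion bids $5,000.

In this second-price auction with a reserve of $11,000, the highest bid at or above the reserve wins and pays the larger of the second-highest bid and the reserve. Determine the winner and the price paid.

Rule: the highest bid at or above the reserve wins and pays the larger of the second-highest bid and the reserve.
Bids ranked: 57,000 (Vantage) > 39,000 (Brio) > 33,000 (Meridian) > 30,000 (Calder) > 29,000 (Apex) > 27,000 (Onyx) > …
Vantage has the top bid at or above the reserve ($57,000).
max(second-highest $39,000, reserve $11,000) = $39,000; the reserve does not bind.

Vantage pays $39,000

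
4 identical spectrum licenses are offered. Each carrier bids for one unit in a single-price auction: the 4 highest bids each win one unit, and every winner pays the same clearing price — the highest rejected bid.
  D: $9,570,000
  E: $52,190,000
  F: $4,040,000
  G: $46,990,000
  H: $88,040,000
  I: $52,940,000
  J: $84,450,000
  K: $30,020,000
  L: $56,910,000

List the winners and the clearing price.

H, J, L, I; each pays $52,190,000

Ordering the bids: 88,040,000 (H), 84,450,000 (J), 56,910,000 (L), 52,940,000 (I), 52,190,000 (E), 46,990,000 (G), …
Top 4: H, J, L, I.
First losing bid is E's $52,190,000, which sets the uniform price.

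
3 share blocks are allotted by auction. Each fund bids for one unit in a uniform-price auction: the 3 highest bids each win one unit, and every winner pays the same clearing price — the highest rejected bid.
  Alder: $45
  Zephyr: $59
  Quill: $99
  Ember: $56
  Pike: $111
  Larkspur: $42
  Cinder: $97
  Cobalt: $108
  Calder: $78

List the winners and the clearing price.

Pike, Cobalt, Quill; each pays $97

Bids ranked high→low: 111 (Pike), 108 (Cobalt), 99 (Quill), 97 (Cinder), 78 (Calder), …
Winners (3 units): Pike, Cobalt, Quill.
Clearing price = highest rejected bid = $97.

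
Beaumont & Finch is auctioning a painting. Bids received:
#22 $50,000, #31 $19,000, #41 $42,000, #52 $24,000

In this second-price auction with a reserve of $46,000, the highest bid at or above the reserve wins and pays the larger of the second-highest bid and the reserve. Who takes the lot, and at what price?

#22 pays $46,000

Bids ranked: 50,000 (#22) > 42,000 (#41) > 24,000 (#52) > 19,000 (#31)
Highest eligible bid: #22 at $50,000.
Second-highest bid $42,000 is below the reserve $46,000, so the reserve binds → payment $46,000.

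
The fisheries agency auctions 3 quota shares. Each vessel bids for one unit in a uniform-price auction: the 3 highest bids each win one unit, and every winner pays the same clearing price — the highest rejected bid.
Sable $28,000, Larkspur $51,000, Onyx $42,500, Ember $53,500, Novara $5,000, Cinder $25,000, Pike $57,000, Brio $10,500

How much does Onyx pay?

Onyx pays $0

Bids ranked high→low: 57,000 (Pike), 53,500 (Ember), 51,000 (Larkspur), 42,500 (Onyx), 28,000 (Sable), …
Winners (3 units): Pike, Ember, Larkspur.
Clearing price = highest rejected bid = $42,500.
Onyx does not win → pays $0.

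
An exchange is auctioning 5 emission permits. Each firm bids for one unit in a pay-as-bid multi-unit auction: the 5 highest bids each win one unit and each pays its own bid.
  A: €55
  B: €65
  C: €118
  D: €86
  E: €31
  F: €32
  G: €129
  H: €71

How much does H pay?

Sorting: 129 (G), 118 (C), 86 (D), 71 (H), 65 (B), 55 (A), 32 (F), …
Winners (5 units): G, C, D, H, B.
H wins → own bid €71.

H pays €71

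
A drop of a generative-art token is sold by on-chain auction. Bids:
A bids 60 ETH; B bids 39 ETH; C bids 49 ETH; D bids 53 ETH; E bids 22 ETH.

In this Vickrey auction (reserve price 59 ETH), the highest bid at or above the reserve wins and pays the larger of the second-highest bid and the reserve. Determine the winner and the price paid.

A pays 59 ETH

Vickrey auction (reserve price 59 ETH): the highest bid at or above the reserve wins and pays the larger of the second-highest bid and the reserve.
Bids ranked: 60 (A) > 53 (D) > 49 (C) > 39 (B) > 22 (E)
Highest eligible bid: A at 60 ETH.
Second-highest bid 53 ETH is below the reserve 59 ETH, so the reserve binds → payment 59 ETH.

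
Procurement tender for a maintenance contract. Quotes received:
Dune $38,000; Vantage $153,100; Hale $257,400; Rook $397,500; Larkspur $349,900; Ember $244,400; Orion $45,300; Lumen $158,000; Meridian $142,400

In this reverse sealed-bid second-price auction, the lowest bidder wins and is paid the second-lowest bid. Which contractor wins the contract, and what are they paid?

Dune is paid $45,300

Sorting bids: 38,000 (Dune) < 45,300 (Orion) < 142,400 (Meridian) < 153,100 (Vantage) < 158,000 (Lumen) < 244,400 (Ember) < …
Second-price: Dune is paid Orion's bid of $45,300.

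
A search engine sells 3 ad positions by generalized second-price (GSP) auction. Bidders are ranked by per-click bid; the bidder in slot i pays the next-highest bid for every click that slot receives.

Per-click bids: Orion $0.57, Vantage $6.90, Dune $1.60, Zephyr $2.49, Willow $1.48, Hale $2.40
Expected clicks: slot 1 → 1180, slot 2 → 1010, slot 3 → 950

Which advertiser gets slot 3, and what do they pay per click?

Hale; $1.60 per click

Per-click bids in order: $6.90 (Vantage) > $2.49 (Zephyr) > $2.40 (Hale) > $1.60 (Dune) > …
Slot 3 goes to the third-ranked bidder, Hale, who pays the next bid down: $1.60/click.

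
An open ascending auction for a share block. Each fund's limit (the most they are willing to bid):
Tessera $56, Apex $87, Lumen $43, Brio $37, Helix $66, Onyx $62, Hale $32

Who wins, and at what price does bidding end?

Open ascending-bid auction: the price rises until one bidder remains; the winner pays the price at which the last rival dropped out.
Limits ranked: 87 (Apex) > 66 (Helix) > 62 (Onyx) > 56 (Tessera) > 43 (Lumen) > 37 (Brio) > …
Bidding ends when Helix exits at $66; Apex takes it.

Apex wins at $66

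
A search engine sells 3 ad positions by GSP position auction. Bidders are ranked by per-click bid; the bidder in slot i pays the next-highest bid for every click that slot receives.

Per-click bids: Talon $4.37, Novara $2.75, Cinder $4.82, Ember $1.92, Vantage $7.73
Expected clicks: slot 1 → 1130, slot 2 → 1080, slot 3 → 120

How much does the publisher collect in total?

Total revenue: $10496.20

Sorting advertisers: $7.73 (Vantage) > $4.82 (Cinder) > $4.37 (Talon) > $2.75 (Novara) > …
Slot 1: Vantage pays $4.82 × 1130 = $5446.60
Slot 2: Cinder pays $4.37 × 1080 = $4719.60
Slot 3: Talon pays $2.75 × 120 = $330.00
Total = $10496.20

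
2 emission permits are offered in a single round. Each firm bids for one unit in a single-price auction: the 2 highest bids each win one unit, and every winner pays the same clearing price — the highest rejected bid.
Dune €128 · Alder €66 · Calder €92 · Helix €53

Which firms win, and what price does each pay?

Dune, Calder; each pays €66

Sorting: 128 (Dune), 92 (Calder), 66 (Alder), 53 (Helix)
Top 2: Dune, Calder.
First losing bid is Alder's €66, which sets the uniform price.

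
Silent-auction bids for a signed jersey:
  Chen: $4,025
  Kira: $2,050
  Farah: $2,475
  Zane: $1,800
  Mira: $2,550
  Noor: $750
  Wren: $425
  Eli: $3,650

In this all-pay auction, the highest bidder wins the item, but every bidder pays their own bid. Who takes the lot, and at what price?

Bids ranked: 4,025 (Chen) > 3,650 (Eli) > 2,550 (Mira) > 2,475 (Farah) > 2,050 (Kira) > 1,800 (Zane) > …
Chen is highest and takes the item; every bidder forfeits their bid.

Chen pays $4,025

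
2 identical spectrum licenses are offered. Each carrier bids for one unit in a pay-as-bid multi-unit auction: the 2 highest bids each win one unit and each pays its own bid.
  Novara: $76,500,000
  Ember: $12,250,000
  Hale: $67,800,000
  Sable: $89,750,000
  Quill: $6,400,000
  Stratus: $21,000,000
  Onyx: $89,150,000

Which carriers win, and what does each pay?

Sorting: 89,750,000 (Sable), 89,150,000 (Onyx), 76,500,000 (Novara), 67,800,000 (Hale), …
The 2 highest are Sable, Onyx.
Each winner pays its own bid: Sable $89,750,000, Onyx $89,150,000.

Sable $89,750,000, Onyx $89,150,000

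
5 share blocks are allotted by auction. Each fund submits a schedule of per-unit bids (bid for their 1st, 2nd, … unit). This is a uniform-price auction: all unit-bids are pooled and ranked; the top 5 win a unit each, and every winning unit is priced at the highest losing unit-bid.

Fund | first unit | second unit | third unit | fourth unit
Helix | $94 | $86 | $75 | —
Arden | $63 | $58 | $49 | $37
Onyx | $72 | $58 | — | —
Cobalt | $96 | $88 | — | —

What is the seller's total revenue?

All unit-bids, highest first — top 5: 96 (Cobalt-1), 94 (Helix-1), 88 (Cobalt-2), 86 (Helix-2), 75 (Helix-3)
Highest rejected unit-bid = $72.
Allocation: Cobalt 2, Helix 3. Every unit priced at $72.
Revenue = 5 × 72 = $360.

Total revenue: $360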